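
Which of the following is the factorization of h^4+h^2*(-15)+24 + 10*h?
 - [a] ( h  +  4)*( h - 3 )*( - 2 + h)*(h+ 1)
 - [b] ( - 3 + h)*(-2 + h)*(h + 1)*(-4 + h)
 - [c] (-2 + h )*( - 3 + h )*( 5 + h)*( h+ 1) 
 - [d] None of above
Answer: a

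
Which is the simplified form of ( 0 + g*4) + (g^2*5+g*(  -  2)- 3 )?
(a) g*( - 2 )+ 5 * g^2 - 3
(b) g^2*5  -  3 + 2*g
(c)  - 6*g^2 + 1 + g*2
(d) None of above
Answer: b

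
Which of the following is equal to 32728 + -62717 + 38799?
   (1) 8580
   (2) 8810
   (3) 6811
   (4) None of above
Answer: 2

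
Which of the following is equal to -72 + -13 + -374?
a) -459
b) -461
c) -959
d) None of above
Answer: a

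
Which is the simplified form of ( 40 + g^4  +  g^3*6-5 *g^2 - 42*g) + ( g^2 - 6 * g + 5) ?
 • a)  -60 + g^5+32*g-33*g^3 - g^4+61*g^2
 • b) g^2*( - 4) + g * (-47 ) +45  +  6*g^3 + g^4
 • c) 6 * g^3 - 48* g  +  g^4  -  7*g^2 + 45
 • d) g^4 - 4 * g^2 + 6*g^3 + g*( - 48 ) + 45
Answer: d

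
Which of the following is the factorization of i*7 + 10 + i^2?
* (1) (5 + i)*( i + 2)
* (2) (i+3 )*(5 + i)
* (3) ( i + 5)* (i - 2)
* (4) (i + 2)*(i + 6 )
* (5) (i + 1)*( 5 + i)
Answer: 1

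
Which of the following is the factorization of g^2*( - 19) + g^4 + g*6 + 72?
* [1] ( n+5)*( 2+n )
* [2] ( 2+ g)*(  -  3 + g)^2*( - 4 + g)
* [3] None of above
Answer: 3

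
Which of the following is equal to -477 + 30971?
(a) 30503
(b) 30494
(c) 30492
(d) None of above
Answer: b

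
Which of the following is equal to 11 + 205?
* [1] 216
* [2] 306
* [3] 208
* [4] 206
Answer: 1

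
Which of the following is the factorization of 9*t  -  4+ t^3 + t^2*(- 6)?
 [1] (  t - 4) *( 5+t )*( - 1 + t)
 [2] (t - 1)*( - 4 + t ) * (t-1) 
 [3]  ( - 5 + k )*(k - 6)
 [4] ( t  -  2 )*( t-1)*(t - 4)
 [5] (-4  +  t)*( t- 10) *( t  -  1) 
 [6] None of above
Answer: 2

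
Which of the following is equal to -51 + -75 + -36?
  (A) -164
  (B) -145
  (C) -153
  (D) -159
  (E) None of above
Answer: E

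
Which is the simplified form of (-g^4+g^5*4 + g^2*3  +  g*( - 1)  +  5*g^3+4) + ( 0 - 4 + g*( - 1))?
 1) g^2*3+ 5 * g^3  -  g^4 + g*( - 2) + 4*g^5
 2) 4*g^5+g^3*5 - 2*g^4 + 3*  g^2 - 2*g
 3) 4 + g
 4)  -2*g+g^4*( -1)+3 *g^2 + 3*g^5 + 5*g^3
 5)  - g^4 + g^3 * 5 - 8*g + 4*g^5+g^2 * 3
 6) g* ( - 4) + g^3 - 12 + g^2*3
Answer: 1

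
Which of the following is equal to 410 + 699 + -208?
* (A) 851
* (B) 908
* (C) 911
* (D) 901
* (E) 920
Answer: D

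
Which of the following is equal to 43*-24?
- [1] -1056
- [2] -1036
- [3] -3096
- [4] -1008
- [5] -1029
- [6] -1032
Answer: 6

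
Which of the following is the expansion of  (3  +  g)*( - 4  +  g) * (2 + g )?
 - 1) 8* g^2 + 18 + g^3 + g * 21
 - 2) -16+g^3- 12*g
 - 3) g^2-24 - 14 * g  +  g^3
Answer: 3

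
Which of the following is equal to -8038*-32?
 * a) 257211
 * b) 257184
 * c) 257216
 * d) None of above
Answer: c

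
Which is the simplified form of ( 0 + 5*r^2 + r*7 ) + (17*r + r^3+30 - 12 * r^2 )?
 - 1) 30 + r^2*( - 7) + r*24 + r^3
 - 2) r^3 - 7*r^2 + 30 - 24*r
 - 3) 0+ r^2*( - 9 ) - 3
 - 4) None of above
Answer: 1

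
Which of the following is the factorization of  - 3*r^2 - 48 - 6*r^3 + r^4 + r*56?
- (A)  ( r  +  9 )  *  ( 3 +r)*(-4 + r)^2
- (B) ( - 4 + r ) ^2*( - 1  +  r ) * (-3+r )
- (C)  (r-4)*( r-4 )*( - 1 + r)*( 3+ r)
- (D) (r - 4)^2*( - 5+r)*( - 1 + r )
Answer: C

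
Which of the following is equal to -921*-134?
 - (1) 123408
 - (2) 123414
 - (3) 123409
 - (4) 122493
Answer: 2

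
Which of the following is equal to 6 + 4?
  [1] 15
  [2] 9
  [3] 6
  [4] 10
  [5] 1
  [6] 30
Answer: 4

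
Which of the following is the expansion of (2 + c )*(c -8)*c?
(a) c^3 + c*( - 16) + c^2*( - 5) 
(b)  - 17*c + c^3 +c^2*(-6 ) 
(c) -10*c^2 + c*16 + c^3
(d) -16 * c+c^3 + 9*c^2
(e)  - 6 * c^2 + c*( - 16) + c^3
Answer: e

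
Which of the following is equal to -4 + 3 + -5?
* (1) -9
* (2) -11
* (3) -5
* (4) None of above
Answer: 4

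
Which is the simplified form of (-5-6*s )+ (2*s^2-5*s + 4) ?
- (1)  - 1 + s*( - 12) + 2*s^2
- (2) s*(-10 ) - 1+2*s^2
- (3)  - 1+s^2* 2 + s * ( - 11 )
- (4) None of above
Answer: 3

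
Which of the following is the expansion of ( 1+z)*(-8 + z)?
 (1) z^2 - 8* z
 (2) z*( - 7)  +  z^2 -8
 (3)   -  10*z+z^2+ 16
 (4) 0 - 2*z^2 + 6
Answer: 2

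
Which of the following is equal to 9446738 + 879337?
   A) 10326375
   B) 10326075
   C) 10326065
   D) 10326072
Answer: B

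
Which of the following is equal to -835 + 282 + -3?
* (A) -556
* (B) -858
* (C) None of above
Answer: A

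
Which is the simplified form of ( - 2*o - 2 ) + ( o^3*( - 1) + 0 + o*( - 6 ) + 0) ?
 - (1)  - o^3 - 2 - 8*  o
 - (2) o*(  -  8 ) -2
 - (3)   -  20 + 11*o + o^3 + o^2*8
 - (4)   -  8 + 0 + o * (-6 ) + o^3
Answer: 1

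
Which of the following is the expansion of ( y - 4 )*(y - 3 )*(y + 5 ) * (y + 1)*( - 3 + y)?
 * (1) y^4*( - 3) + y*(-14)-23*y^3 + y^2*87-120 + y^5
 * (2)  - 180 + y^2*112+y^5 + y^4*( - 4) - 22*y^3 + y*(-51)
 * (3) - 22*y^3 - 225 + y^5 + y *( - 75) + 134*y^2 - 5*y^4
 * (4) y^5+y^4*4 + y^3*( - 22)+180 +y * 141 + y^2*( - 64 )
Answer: 2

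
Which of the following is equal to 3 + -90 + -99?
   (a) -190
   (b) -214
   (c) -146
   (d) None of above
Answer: d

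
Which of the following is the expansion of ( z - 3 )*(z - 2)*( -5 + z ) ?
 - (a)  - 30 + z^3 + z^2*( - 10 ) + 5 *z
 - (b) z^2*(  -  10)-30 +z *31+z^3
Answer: b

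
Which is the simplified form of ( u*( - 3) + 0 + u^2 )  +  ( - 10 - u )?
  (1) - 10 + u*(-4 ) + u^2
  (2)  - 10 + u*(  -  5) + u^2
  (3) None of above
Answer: 1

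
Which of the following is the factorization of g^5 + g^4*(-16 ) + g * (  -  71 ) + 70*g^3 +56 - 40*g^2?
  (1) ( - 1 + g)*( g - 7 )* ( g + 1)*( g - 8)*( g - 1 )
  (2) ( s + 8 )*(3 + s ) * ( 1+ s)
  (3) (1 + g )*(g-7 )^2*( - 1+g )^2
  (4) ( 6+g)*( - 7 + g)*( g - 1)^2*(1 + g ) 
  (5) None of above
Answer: 1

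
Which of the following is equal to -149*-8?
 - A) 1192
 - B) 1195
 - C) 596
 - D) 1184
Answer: A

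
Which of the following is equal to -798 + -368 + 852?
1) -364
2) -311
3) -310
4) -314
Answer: 4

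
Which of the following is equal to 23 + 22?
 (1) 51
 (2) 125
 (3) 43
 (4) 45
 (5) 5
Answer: 4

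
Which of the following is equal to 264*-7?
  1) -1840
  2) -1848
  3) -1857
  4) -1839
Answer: 2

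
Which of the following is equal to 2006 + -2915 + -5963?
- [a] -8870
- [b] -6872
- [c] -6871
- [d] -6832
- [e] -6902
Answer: b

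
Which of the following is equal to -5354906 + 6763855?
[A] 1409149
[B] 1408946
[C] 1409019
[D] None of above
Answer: D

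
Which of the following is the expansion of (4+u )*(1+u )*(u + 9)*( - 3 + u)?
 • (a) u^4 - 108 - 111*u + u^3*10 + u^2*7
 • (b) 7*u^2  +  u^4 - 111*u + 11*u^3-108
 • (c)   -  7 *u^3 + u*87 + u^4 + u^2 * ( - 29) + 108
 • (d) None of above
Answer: b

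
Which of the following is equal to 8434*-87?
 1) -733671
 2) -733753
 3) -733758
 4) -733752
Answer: 3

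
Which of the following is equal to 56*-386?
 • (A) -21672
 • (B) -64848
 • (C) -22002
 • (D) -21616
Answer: D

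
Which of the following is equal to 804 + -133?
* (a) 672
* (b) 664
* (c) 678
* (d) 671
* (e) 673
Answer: d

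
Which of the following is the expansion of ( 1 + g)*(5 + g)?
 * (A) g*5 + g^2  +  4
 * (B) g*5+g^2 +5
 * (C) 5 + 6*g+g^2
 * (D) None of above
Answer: C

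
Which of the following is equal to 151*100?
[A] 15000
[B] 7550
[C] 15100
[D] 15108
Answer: C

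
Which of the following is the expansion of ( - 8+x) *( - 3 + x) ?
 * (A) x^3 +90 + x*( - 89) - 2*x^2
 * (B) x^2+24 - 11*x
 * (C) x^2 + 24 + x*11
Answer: B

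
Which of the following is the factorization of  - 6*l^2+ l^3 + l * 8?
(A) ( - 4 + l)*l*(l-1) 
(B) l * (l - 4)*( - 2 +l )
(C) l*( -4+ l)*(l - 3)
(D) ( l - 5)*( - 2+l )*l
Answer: B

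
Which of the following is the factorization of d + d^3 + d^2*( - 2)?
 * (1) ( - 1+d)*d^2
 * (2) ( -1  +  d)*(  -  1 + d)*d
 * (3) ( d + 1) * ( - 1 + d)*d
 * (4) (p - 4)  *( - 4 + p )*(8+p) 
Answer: 2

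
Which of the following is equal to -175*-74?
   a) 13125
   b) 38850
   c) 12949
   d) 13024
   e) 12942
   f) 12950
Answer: f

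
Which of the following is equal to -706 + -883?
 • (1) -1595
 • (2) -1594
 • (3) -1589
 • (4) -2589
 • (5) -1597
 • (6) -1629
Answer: 3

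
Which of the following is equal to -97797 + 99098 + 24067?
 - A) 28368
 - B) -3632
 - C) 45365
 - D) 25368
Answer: D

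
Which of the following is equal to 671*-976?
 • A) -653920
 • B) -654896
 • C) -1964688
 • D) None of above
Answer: B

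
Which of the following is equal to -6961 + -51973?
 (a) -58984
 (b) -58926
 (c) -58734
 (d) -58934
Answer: d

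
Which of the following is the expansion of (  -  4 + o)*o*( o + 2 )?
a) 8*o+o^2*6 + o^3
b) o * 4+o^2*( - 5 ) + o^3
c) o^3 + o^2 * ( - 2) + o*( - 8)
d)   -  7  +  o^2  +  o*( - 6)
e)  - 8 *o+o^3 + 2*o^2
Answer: c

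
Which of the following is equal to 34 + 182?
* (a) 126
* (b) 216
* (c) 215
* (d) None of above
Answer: b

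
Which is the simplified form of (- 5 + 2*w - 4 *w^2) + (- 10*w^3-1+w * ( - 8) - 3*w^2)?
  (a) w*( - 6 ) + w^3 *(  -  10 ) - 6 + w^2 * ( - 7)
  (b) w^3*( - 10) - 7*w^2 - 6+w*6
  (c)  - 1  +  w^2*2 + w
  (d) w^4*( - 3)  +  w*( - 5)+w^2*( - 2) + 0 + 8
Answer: a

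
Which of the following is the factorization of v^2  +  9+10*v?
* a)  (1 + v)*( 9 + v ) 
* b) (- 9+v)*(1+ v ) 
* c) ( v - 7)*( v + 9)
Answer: a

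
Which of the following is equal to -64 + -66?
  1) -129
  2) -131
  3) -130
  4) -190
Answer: 3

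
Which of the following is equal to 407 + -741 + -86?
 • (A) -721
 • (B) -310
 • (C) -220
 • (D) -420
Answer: D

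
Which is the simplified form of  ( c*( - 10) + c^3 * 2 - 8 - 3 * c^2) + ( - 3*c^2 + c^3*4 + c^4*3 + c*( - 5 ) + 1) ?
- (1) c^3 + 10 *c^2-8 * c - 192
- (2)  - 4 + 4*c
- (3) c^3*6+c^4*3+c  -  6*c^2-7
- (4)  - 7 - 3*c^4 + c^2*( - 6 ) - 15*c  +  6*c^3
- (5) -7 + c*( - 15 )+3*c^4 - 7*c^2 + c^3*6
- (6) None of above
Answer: 6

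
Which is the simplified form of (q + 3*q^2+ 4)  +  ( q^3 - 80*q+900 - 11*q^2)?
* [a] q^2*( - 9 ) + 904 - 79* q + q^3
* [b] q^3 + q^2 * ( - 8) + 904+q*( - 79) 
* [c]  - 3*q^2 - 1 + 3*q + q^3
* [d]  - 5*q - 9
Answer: b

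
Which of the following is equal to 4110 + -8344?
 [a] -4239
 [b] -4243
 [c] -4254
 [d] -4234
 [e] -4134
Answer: d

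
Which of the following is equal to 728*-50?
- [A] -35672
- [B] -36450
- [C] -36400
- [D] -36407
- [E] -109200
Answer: C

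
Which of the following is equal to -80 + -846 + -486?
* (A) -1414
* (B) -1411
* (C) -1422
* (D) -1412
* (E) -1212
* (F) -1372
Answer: D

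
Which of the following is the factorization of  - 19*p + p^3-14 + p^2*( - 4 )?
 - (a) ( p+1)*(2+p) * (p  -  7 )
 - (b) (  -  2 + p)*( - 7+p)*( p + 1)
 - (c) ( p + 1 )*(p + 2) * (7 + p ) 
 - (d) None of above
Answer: a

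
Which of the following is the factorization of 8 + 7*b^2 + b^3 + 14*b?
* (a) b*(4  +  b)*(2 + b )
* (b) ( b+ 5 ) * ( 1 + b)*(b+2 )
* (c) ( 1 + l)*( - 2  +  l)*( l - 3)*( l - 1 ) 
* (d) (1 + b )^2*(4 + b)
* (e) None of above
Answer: e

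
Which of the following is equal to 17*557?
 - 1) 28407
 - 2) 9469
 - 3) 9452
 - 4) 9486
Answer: 2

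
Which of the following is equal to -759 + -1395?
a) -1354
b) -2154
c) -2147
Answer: b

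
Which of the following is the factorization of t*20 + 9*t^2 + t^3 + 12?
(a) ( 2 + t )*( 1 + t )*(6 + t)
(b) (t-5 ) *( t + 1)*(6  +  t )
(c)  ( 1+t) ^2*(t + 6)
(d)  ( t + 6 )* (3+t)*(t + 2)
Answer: a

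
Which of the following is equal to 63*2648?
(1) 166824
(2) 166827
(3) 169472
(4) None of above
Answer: 1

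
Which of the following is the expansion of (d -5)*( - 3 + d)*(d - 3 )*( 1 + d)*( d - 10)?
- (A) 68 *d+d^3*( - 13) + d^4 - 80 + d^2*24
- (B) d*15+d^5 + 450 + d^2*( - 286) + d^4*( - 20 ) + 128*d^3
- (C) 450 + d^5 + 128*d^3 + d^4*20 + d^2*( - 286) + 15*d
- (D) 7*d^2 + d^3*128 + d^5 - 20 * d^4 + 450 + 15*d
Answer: B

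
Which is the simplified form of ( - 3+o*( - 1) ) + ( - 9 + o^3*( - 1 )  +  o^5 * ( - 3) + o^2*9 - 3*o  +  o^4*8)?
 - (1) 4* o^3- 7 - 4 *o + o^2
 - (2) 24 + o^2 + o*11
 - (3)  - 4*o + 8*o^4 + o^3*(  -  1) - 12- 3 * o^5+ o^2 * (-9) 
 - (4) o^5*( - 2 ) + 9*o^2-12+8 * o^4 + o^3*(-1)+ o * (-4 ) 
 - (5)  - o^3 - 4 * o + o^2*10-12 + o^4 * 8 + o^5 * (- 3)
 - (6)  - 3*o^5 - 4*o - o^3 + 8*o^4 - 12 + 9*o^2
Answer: 6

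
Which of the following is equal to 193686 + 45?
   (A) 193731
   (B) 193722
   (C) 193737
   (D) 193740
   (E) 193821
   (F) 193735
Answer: A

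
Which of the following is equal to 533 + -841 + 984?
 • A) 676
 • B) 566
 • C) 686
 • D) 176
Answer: A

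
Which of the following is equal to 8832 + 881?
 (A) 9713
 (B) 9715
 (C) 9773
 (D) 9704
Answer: A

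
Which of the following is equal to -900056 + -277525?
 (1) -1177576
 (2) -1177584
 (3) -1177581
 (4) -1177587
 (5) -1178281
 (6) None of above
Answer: 3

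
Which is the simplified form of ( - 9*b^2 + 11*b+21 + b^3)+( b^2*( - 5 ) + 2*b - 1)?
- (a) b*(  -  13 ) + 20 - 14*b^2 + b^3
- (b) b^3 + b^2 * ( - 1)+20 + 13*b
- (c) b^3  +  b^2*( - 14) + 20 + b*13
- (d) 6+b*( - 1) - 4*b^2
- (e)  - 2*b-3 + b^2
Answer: c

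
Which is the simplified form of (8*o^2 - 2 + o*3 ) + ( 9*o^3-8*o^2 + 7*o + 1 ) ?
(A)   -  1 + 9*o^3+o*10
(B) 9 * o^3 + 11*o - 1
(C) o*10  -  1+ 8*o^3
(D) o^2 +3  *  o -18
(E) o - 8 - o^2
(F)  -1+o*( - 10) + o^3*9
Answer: A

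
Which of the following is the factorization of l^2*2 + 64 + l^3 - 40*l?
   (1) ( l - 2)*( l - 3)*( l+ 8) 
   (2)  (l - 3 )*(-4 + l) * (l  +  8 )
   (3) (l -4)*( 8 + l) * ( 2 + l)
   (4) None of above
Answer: 4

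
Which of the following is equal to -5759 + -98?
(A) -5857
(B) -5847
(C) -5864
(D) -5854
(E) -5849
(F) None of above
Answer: A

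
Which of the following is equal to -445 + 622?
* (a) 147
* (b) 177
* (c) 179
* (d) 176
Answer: b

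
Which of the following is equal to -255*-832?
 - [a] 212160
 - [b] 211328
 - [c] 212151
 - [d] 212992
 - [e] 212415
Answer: a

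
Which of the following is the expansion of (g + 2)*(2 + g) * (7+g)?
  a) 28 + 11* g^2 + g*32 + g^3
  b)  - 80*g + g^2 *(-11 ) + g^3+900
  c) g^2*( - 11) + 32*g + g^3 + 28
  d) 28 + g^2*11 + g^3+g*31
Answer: a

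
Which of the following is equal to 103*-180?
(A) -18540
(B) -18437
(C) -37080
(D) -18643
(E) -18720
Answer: A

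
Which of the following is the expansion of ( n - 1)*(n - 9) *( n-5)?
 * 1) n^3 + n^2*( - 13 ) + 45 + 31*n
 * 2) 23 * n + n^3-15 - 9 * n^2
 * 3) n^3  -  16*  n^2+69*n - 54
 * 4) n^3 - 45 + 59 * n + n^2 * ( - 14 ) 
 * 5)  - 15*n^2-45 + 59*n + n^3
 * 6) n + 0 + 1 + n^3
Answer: 5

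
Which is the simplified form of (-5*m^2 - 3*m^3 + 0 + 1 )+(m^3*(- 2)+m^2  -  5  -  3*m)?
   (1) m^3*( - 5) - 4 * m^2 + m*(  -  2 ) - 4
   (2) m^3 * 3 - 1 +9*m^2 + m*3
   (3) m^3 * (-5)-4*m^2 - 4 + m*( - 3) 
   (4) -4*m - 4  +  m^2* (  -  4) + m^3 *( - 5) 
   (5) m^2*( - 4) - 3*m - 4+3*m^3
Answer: 3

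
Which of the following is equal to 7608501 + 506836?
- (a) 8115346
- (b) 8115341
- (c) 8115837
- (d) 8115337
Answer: d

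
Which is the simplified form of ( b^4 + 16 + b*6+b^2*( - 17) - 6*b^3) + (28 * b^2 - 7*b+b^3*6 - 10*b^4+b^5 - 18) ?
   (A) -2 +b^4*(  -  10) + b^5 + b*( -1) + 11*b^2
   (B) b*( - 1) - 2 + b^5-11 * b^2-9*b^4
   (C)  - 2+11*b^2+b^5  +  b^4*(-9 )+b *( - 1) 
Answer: C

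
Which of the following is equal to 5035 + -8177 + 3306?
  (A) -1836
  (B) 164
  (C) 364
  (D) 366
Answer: B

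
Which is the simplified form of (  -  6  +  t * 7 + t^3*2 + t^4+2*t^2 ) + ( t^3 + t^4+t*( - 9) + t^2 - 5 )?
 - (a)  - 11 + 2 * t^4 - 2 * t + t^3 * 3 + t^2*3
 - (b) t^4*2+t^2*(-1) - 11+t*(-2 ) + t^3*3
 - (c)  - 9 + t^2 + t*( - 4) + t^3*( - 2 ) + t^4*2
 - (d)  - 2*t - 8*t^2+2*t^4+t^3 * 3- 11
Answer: a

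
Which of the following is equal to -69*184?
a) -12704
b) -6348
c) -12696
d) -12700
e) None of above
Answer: c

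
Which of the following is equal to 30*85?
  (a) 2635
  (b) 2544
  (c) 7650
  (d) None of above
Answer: d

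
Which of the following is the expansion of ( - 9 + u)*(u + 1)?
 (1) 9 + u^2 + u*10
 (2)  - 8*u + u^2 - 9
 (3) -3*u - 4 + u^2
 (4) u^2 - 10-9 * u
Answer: 2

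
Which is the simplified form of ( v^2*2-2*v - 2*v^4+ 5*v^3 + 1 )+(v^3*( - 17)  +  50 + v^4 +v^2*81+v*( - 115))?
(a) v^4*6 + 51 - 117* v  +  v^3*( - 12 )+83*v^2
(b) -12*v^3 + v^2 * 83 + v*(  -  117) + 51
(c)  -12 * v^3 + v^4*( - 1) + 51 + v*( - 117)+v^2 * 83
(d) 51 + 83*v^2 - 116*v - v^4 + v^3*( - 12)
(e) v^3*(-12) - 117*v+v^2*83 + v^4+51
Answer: c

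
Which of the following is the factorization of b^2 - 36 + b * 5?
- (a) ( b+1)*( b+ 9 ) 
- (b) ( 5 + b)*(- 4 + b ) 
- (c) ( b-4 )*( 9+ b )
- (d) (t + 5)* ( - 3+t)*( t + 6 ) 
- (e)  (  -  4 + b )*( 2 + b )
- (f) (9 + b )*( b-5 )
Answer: c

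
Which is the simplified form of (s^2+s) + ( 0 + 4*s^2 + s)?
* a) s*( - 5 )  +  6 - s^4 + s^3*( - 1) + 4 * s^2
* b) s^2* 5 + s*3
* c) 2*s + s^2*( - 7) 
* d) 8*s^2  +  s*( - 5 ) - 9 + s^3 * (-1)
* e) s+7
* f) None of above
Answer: f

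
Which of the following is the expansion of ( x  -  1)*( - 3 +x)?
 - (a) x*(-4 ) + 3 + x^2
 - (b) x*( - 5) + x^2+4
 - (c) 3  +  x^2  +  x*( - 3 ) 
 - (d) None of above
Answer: a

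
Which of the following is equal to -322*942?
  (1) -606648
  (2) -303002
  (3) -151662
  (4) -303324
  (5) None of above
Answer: 4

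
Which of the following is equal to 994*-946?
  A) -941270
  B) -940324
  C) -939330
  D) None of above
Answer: B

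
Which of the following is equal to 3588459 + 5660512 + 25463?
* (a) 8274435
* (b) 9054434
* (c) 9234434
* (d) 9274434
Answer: d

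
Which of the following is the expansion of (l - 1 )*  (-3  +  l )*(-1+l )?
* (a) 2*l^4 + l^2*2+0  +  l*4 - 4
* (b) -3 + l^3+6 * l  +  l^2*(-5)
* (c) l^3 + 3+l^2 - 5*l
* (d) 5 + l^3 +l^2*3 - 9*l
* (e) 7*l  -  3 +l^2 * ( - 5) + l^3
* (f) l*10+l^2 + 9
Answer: e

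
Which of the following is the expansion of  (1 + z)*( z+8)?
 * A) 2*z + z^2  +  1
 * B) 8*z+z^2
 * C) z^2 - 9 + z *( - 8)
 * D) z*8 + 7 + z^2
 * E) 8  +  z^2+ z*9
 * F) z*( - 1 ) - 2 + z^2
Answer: E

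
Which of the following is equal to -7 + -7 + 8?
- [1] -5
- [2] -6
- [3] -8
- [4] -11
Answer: 2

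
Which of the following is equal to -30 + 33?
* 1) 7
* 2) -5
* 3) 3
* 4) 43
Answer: 3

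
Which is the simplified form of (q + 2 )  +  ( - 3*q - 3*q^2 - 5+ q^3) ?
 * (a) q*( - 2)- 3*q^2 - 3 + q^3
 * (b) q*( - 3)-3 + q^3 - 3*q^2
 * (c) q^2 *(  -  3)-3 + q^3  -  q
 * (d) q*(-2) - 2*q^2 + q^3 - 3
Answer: a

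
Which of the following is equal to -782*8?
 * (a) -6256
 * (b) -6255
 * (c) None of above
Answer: a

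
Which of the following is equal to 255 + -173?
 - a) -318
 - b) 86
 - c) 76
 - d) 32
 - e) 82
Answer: e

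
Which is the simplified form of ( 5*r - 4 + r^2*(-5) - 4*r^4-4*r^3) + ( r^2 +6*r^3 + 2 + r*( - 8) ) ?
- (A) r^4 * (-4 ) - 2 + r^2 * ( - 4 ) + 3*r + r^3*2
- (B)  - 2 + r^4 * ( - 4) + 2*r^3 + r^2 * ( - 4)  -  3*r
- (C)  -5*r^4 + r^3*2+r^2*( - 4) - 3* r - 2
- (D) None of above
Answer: B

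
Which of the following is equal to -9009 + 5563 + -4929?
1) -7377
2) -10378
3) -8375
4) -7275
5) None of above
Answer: 3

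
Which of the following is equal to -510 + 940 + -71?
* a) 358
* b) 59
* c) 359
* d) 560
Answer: c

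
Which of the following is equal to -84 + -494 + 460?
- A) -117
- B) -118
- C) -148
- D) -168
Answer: B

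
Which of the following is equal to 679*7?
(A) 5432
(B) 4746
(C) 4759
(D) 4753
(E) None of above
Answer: D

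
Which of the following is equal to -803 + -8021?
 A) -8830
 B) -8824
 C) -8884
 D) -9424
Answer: B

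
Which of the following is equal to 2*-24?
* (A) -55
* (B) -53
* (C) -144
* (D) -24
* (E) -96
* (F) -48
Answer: F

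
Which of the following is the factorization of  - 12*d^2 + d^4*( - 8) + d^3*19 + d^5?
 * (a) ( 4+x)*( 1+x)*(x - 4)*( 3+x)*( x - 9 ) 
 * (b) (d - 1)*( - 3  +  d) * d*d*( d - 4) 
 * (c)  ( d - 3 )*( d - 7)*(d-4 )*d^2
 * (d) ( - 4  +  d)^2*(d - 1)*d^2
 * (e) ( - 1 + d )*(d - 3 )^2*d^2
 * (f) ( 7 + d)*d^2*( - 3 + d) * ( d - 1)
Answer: b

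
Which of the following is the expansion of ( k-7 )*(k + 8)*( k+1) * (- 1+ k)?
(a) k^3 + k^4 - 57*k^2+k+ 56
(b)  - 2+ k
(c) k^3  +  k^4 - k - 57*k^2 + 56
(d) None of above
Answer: c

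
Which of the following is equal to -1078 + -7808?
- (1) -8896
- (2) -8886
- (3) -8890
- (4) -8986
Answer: 2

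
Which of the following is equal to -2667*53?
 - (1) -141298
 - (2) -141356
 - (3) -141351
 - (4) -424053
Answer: 3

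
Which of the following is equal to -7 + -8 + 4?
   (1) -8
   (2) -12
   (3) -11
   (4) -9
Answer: 3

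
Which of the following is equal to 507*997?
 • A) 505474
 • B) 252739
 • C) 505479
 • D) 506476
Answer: C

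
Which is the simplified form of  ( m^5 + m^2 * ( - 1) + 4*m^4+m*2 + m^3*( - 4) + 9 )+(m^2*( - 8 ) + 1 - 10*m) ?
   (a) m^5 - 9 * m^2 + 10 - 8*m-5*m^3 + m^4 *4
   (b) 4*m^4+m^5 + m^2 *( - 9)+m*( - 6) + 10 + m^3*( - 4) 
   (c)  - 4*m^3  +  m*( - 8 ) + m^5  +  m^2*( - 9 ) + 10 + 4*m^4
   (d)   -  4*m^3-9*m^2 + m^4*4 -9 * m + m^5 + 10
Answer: c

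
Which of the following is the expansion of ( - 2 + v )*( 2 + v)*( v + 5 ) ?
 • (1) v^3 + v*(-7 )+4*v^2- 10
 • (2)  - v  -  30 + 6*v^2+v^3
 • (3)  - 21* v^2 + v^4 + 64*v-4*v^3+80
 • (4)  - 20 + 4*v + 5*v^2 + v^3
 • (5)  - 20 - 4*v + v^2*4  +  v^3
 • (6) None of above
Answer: 6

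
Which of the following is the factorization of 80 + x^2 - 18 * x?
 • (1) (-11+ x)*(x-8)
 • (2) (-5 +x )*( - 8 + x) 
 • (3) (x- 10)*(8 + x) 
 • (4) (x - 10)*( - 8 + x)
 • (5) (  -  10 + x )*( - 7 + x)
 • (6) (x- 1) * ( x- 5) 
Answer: 4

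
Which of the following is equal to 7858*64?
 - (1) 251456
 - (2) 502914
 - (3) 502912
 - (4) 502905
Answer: 3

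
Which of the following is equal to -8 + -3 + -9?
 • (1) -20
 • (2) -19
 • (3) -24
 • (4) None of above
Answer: 1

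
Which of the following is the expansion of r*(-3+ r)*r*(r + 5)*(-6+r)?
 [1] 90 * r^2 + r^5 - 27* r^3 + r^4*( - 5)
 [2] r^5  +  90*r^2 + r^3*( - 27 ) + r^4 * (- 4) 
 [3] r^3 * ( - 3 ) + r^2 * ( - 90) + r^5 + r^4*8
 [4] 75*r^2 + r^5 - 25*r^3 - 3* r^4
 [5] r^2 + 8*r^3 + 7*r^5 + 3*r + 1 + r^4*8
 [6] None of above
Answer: 2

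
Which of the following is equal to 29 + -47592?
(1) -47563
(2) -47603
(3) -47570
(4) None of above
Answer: 1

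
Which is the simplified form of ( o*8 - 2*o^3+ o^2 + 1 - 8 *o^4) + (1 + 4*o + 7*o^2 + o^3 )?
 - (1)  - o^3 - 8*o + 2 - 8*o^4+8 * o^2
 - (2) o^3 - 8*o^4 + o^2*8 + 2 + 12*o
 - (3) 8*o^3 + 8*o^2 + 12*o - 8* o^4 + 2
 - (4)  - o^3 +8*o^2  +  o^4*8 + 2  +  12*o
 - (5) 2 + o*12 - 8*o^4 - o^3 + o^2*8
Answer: 5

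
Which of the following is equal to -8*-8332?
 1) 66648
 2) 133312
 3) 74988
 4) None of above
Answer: 4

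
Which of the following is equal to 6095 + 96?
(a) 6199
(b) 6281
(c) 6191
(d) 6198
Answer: c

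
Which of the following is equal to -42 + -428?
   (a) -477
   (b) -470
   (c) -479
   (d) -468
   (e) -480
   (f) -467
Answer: b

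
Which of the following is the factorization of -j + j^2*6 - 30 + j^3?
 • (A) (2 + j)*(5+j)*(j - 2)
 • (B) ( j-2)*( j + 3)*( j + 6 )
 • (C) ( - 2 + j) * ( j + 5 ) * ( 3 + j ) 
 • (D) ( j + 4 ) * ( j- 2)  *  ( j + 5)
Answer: C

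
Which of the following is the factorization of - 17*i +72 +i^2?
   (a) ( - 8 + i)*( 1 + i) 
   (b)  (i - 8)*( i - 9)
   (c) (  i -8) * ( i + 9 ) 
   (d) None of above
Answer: b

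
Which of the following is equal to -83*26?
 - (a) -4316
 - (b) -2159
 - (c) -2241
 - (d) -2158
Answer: d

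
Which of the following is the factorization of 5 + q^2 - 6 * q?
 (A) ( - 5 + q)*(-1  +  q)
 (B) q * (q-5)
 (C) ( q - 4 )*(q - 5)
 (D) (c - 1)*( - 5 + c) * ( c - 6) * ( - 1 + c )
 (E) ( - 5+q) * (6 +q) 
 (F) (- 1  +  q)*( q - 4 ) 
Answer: A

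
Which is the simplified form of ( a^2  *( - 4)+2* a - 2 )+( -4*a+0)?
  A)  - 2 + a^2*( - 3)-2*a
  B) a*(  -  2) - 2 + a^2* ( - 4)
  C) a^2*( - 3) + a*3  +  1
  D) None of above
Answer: B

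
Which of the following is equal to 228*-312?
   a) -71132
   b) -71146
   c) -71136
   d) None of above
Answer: c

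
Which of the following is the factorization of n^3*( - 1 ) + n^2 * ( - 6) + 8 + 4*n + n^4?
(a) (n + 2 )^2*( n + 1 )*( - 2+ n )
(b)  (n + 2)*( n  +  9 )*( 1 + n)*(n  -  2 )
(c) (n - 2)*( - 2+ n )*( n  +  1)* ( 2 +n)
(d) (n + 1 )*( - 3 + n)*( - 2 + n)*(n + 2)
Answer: c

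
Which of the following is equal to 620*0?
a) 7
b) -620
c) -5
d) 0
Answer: d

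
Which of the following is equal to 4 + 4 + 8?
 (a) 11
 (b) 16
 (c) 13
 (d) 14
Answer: b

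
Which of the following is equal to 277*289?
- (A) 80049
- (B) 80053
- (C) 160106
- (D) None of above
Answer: B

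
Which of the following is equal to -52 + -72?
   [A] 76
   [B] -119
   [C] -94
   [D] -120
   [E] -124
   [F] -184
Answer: E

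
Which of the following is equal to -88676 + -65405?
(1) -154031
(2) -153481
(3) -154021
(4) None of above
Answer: 4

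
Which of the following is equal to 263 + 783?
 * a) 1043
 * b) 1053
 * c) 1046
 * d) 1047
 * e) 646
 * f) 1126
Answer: c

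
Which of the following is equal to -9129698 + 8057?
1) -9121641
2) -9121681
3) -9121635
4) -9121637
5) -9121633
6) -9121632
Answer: 1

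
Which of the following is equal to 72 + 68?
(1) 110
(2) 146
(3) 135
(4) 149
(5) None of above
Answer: 5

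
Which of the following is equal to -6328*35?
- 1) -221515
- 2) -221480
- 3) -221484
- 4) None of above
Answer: 2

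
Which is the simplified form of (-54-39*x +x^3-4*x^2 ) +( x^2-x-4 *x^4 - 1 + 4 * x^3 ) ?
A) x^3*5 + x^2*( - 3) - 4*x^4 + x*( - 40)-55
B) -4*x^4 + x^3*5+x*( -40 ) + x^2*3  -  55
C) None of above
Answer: A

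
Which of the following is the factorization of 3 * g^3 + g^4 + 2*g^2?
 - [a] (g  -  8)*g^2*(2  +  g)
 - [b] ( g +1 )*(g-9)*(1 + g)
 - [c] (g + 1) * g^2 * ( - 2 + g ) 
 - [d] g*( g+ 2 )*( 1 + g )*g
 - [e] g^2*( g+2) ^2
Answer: d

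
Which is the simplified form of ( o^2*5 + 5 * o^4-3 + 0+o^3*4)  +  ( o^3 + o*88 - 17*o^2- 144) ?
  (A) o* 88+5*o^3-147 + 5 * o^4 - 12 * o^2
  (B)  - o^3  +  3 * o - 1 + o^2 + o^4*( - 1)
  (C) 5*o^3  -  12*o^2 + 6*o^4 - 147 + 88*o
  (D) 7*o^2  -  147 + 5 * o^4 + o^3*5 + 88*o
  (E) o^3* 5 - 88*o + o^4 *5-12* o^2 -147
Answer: A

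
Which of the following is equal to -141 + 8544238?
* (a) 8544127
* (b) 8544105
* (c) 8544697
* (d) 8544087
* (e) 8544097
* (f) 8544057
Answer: e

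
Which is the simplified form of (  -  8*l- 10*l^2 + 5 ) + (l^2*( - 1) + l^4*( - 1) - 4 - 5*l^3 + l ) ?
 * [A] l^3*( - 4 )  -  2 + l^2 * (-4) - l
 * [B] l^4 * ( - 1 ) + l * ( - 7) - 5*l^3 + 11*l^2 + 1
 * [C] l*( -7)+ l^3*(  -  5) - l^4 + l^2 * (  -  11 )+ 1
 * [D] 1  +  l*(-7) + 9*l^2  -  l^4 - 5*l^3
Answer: C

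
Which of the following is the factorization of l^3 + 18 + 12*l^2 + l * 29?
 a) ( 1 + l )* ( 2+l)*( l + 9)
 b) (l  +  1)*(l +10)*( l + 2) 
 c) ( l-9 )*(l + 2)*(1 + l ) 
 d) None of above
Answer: a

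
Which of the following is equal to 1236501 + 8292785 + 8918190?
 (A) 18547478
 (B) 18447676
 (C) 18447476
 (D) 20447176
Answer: C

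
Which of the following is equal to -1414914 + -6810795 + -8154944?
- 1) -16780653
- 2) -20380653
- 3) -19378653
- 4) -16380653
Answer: 4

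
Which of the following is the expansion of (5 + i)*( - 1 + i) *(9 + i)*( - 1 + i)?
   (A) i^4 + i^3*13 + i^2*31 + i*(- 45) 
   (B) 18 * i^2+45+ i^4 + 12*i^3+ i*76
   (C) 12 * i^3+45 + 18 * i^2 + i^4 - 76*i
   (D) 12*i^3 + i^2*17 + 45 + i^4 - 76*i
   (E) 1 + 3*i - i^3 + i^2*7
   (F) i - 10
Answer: C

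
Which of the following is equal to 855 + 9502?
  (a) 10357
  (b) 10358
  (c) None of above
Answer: a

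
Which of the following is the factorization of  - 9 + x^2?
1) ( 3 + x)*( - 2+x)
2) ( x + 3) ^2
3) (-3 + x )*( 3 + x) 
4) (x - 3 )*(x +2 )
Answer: 3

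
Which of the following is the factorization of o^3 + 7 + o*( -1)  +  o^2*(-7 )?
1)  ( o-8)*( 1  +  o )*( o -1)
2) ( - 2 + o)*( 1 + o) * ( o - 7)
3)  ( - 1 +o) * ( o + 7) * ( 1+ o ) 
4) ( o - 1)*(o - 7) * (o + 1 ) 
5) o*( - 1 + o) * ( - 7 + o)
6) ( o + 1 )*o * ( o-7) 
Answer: 4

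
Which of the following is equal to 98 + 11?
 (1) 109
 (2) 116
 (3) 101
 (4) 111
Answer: 1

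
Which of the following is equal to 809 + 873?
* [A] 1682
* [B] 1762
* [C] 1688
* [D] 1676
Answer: A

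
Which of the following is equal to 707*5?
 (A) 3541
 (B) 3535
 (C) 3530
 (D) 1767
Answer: B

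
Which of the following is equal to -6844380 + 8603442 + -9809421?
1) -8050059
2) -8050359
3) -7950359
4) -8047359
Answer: 2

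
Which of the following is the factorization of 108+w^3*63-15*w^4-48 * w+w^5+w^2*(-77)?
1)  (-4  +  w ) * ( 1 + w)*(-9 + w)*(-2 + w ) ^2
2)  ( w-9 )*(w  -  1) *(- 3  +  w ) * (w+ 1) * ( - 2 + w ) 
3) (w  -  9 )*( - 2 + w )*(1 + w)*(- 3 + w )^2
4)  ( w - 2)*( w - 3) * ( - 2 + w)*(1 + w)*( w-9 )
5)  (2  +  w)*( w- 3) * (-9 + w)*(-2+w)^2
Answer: 4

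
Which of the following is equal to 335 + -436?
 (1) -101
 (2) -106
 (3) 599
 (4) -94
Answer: 1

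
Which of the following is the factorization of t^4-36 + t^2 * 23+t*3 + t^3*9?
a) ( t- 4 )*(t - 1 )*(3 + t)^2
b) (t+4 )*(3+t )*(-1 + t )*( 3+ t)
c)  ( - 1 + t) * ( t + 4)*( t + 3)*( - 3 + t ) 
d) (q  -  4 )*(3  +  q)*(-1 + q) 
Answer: b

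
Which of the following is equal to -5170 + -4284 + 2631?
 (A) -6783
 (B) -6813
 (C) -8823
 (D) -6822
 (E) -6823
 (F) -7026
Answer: E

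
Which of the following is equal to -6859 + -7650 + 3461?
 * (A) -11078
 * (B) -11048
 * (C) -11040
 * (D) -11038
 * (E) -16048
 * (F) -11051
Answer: B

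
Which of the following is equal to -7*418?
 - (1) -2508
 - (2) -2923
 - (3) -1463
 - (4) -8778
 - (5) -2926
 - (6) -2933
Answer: 5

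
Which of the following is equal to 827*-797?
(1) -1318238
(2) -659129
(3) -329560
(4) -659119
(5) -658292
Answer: 4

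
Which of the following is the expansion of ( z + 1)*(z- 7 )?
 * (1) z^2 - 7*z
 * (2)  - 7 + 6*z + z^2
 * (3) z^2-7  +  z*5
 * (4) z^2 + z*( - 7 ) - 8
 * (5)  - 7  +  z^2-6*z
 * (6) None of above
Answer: 5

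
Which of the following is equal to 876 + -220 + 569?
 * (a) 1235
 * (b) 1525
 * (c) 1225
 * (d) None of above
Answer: c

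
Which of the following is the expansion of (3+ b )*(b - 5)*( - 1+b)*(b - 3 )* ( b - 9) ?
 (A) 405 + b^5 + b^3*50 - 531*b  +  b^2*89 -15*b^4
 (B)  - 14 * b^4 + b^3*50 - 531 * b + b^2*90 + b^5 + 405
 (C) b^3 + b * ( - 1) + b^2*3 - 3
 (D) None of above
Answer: D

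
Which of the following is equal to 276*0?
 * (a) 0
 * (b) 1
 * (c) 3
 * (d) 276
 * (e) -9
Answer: a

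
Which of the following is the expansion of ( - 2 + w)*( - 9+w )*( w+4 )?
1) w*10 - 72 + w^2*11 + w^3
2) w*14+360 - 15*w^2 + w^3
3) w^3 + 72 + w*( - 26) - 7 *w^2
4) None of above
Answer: 3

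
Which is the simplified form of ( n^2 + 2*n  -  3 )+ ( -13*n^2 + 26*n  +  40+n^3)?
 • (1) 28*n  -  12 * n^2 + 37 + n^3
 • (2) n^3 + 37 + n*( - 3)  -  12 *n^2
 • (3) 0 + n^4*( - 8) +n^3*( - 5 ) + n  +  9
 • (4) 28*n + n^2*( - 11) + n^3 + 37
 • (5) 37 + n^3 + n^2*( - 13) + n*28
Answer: 1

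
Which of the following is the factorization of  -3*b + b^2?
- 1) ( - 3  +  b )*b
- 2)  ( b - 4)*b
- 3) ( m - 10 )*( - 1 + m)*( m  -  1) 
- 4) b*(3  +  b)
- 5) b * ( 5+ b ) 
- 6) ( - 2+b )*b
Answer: 1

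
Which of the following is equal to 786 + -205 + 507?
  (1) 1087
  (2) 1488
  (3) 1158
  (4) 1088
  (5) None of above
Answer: 4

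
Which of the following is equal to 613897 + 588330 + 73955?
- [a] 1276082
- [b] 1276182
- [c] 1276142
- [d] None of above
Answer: b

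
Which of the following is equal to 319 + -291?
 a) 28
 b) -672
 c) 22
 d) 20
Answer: a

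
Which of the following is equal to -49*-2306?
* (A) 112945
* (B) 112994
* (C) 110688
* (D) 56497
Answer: B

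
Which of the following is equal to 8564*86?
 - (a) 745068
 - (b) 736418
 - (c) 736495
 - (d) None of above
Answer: d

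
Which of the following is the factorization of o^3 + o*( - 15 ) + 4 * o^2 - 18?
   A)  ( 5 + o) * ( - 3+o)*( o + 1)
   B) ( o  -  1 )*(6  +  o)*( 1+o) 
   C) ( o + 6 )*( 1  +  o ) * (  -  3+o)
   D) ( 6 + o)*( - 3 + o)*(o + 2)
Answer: C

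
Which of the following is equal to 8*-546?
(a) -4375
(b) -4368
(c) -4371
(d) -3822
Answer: b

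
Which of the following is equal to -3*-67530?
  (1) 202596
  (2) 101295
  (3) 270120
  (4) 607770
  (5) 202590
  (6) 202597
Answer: 5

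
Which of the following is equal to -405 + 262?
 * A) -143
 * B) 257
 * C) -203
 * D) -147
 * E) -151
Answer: A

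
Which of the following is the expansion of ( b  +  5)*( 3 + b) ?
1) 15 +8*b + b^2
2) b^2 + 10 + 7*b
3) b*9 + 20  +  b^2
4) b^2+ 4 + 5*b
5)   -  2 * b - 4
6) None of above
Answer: 1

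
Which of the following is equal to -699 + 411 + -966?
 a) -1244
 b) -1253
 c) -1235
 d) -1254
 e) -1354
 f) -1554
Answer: d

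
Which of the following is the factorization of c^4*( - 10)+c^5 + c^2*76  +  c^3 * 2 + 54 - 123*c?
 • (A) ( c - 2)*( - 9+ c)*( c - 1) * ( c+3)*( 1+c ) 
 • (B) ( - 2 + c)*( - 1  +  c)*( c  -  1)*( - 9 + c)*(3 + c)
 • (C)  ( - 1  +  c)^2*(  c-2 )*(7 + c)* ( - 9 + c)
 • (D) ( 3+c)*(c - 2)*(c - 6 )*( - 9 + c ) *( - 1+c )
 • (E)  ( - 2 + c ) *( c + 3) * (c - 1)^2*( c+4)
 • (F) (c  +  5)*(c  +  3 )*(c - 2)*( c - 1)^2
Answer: B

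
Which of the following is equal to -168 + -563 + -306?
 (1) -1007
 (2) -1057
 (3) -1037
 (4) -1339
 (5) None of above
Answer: 3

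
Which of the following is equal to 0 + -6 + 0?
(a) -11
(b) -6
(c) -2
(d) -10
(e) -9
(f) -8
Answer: b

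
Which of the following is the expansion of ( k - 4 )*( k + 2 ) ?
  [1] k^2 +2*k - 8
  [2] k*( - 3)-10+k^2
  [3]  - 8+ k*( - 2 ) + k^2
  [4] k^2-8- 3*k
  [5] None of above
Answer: 3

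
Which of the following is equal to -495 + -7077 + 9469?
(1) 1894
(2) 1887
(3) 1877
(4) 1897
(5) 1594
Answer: 4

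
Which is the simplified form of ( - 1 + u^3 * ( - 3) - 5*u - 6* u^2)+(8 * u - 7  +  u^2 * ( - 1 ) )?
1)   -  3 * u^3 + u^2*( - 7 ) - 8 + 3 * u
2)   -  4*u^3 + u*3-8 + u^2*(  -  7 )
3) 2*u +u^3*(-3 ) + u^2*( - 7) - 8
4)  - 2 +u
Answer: 1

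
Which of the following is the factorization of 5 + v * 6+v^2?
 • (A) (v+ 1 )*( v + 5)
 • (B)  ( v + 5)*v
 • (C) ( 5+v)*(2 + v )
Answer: A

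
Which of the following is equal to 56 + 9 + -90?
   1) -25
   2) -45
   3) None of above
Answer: 1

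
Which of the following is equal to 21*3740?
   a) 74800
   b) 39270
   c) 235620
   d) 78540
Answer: d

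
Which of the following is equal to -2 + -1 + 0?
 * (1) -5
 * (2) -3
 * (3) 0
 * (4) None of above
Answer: 2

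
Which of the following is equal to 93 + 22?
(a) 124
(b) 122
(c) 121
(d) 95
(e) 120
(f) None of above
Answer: f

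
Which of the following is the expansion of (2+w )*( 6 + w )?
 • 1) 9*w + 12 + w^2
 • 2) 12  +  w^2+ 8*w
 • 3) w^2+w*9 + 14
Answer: 2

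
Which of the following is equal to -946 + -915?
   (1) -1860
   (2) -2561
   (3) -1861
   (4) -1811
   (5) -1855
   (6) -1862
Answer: 3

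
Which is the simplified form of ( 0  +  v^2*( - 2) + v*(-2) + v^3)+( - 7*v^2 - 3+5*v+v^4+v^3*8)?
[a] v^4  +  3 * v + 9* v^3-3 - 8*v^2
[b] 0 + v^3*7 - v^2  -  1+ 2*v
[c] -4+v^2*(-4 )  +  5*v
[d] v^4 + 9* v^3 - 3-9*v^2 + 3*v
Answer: d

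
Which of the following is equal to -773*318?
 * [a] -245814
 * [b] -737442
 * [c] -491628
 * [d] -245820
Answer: a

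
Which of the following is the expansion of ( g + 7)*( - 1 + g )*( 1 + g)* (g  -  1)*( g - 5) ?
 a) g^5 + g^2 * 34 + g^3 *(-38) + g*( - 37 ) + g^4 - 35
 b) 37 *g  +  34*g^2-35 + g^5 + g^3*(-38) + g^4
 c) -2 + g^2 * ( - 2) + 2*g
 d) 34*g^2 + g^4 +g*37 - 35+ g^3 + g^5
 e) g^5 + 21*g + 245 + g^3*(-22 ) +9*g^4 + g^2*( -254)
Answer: b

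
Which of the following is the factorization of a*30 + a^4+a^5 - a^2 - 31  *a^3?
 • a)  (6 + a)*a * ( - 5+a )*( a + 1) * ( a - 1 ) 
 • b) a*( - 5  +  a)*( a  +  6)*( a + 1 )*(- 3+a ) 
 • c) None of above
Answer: a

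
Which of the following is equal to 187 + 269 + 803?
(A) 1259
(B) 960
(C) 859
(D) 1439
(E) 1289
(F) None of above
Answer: A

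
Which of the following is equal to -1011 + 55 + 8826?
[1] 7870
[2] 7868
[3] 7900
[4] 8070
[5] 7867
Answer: 1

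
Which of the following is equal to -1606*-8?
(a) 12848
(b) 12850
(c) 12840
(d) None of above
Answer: a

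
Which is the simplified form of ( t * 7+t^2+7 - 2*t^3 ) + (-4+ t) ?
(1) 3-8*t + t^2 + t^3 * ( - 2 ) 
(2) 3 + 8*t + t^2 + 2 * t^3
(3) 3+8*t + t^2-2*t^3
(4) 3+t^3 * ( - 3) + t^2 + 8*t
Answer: 3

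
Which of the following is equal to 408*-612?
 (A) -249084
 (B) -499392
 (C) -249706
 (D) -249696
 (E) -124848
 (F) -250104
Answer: D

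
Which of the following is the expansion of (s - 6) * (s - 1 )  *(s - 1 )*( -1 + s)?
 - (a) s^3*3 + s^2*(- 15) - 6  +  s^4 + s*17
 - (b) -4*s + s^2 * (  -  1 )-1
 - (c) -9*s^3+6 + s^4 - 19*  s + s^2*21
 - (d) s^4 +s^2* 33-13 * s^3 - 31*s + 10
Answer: c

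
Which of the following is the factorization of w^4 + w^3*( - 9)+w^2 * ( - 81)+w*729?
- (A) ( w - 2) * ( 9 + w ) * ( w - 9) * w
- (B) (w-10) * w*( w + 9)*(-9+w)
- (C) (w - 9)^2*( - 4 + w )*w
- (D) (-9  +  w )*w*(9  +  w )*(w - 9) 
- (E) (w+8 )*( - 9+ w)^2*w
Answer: D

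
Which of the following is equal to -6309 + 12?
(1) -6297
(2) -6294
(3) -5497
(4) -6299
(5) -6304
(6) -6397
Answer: 1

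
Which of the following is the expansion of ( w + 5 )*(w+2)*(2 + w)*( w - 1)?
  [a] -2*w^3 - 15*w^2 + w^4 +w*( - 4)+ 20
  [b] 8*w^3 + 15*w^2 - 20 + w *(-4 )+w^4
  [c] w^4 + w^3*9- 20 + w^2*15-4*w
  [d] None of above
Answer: b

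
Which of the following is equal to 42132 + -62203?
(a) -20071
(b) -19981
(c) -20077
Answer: a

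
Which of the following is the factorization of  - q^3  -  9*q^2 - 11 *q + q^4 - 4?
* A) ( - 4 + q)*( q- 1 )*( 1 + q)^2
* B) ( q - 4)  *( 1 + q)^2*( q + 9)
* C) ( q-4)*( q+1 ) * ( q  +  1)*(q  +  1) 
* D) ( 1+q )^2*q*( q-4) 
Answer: C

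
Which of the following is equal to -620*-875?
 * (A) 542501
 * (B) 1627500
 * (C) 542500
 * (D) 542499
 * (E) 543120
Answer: C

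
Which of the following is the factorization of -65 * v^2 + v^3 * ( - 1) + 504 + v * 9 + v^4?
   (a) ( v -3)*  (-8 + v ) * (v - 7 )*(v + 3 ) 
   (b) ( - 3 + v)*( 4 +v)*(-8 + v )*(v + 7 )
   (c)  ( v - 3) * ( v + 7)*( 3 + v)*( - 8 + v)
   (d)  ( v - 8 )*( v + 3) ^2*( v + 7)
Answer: c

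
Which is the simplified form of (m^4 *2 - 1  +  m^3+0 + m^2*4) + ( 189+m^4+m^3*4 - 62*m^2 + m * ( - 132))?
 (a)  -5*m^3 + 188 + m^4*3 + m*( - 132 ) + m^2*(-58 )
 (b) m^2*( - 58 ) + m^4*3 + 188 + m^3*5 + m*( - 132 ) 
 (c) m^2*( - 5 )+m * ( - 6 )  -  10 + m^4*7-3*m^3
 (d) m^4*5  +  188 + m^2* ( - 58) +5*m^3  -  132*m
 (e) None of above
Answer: b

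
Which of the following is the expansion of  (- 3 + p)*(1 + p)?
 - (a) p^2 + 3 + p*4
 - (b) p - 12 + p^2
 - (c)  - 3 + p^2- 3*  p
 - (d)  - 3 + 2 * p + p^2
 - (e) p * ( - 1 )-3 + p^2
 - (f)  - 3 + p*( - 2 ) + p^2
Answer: f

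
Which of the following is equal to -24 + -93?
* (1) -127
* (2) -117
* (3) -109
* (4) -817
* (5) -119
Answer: 2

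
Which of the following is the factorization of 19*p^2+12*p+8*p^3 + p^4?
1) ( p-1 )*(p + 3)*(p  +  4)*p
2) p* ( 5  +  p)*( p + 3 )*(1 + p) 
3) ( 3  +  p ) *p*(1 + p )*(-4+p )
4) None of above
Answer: 4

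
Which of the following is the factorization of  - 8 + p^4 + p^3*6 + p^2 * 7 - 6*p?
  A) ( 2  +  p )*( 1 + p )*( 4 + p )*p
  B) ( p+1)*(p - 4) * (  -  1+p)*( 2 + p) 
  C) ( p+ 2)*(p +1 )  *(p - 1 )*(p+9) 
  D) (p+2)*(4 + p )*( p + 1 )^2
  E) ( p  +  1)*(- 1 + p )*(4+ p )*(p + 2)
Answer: E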